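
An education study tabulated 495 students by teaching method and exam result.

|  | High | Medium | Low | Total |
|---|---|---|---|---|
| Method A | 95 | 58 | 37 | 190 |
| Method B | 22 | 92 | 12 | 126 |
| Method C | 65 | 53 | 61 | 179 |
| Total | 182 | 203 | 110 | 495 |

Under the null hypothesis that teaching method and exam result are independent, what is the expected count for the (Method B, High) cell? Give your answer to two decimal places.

46.33

Row total (Method B) = 126; column total (High) = 182; grand total N = 495.
Expected count = (row total × column total) / N = 126 × 182 / 495 = 46.33.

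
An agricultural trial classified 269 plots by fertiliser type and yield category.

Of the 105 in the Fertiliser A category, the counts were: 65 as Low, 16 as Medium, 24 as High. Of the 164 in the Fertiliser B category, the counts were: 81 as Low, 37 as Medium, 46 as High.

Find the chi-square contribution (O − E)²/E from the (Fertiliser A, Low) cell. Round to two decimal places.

Row total (Fertiliser A) = 105; column total (Low) = 146; N = 269.
Expected count E = 105 × 146 / 269 = 56.989.
Contribution = (O − E)²/E = (65 − 56.989)² / 56.989 = 1.13.

1.13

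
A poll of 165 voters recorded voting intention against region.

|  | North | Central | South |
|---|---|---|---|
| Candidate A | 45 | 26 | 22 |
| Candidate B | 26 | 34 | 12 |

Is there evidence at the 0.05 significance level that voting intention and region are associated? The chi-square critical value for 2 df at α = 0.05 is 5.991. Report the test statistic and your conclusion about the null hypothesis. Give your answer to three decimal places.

6.525; reject H₀

Row totals: 93, 72. Column totals: 71, 60, 34. Grand total N = 165.
Expected counts (row total × column total / N):
  Candidate A, North: 93×71/165 = 40.0182
  Candidate A, Central: 93×60/165 = 33.8182
  Candidate A, South: 93×34/165 = 19.1636
  Candidate B, North: 72×71/165 = 30.9818
  Candidate B, Central: 72×60/165 = 26.1818
  Candidate B, South: 72×34/165 = 14.8364
Contributions (O − E)²/E:
  (45 − 40.0182)²/40.0182 = 0.6202
  (26 − 33.8182)²/33.8182 = 1.8074
  (22 − 19.1636)²/19.1636 = 0.4198
  (26 − 30.9818)²/30.9818 = 0.8011
  (34 − 26.1818)²/26.1818 = 2.3346
  (12 − 14.8364)²/14.8364 = 0.5423
χ² = 0.6202 + 1.8074 + 0.4198 + 0.8011 + 2.3346 + 0.5423 = 6.525
df = (2−1)(3−1) = 2. Since 6.525 > 5.991, reject the null hypothesis of independence at α = 0.05.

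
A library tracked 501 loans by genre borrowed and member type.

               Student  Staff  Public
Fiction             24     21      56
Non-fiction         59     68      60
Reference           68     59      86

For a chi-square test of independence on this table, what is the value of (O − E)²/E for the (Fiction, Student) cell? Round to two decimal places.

1.36

Row total (Fiction) = 101; column total (Student) = 151; N = 501.
Expected count E = 101 × 151 / 501 = 30.4411.
Contribution = (O − E)²/E = (24 − 30.4411)² / 30.4411 = 1.36.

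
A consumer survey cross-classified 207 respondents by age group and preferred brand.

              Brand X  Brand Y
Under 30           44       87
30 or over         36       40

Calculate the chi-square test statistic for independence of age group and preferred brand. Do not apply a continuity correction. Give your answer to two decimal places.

3.85

Row totals: 131, 76. Column totals: 80, 127. Grand total N = 207.
Expected counts (row total × column total / N):
  Under 30, Brand X: 131×80/207 = 50.628
  Under 30, Brand Y: 131×127/207 = 80.372
  30 or over, Brand X: 76×80/207 = 29.372
  30 or over, Brand Y: 76×127/207 = 46.628
Contributions (O − E)²/E:
  (44 − 50.628)²/50.628 = 0.8677
  (87 − 80.372)²/80.372 = 0.5466
  (36 − 29.372)²/29.372 = 1.4957
  (40 − 46.628)²/46.628 = 0.9421
χ² = 0.8677 + 0.5466 + 1.4957 + 0.9421 = 3.85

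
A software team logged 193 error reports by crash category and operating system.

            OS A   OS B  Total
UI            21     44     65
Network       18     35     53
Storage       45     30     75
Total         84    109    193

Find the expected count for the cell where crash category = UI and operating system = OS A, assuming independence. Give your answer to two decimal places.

28.29

Row total (UI) = 65; column total (OS A) = 84; grand total N = 193.
Expected count = (row total × column total) / N = 65 × 84 / 193 = 28.29.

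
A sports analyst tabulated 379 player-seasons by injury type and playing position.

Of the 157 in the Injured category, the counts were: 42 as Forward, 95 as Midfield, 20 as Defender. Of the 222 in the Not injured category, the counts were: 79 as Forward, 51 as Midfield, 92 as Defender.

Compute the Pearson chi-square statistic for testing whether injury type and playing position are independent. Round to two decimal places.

61.52

Row totals: 157, 222. Column totals: 121, 146, 112. Grand total N = 379.
Expected counts (row total × column total / N):
  Injured, Forward: 157×121/379 = 50.124
  Injured, Midfield: 157×146/379 = 60.480
  Injured, Defender: 157×112/379 = 46.396
  Not injured, Forward: 222×121/379 = 70.876
  Not injured, Midfield: 222×146/379 = 85.520
  Not injured, Defender: 222×112/379 = 65.604
Contributions (O − E)²/E:
  (42 − 50.124)²/50.124 = 1.3167
  (95 − 60.480)²/60.480 = 19.7029
  (20 − 46.396)²/46.396 = 15.0174
  (79 − 70.876)²/70.876 = 0.9312
  (51 − 85.520)²/85.520 = 13.9339
  (92 − 65.604)²/65.604 = 10.6205
χ² = 1.3167 + 19.7029 + 15.0174 + 0.9312 + 13.9339 + 10.6205 = 61.52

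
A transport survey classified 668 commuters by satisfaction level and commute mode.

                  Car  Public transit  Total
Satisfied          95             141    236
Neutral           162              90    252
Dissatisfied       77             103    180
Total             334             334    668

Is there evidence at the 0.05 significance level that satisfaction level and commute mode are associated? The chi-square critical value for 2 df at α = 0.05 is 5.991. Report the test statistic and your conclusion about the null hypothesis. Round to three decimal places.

33.293; reject H₀

Grand total N = 668.
Expected counts (row total × column total / N):
  Satisfied, Car: 236×334/668 = 118.0000
  Satisfied, Public transit: 236×334/668 = 118.0000
  Neutral, Car: 252×334/668 = 126.0000
  Neutral, Public transit: 252×334/668 = 126.0000
  Dissatisfied, Car: 180×334/668 = 90.0000
  Dissatisfied, Public transit: 180×334/668 = 90.0000
Contributions (O − E)²/E:
  (95 − 118.0000)²/118.0000 = 4.4831
  (141 − 118.0000)²/118.0000 = 4.4831
  (162 − 126.0000)²/126.0000 = 10.2857
  (90 − 126.0000)²/126.0000 = 10.2857
  (77 − 90.0000)²/90.0000 = 1.8778
  (103 − 90.0000)²/90.0000 = 1.8778
χ² = 4.4831 + 4.4831 + 10.2857 + 10.2857 + 1.8778 + 1.8778 = 33.293
df = (3−1)(2−1) = 2. Since 33.293 > 5.991, reject the null hypothesis of independence at α = 0.05.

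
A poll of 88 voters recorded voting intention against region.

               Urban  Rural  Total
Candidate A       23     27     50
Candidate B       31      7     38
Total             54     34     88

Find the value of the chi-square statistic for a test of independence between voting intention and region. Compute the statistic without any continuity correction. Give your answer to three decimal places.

Grand total N = 88.
Expected counts (row total × column total / N):
  Candidate A, Urban: 50×54/88 = 30.6818
  Candidate A, Rural: 50×34/88 = 19.3182
  Candidate B, Urban: 38×54/88 = 23.3182
  Candidate B, Rural: 38×34/88 = 14.6818
Contributions (O − E)²/E:
  (23 − 30.6818)²/30.6818 = 1.9233
  (27 − 19.3182)²/19.3182 = 3.0546
  (31 − 23.3182)²/23.3182 = 2.5306
  (7 − 14.6818)²/14.6818 = 4.0193
χ² = 1.9233 + 3.0546 + 2.5306 + 4.0193 = 11.528

11.528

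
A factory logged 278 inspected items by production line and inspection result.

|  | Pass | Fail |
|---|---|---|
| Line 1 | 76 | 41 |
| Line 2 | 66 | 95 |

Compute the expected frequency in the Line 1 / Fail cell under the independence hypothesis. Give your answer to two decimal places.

Row total (Line 1) = 117; column total (Fail) = 136; grand total N = 278.
Expected count = (row total × column total) / N = 117 × 136 / 278 = 57.24.

57.24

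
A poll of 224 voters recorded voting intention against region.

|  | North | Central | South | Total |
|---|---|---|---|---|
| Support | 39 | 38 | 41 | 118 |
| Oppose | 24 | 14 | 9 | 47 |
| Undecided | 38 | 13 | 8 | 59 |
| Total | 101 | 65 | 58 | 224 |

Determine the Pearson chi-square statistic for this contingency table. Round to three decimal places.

Grand total N = 224.
Expected counts (row total × column total / N):
  Support, North: 118×101/224 = 53.2054
  Support, Central: 118×65/224 = 34.2411
  Support, South: 118×58/224 = 30.5536
  Oppose, North: 47×101/224 = 21.1920
  Oppose, Central: 47×65/224 = 13.6384
  Oppose, South: 47×58/224 = 12.1696
  Undecided, North: 59×101/224 = 26.6027
  Undecided, Central: 59×65/224 = 17.1205
  Undecided, South: 59×58/224 = 15.2768
Contributions (O − E)²/E:
  (39 − 53.2054)²/53.2054 = 3.7927
  (38 − 34.2411)²/34.2411 = 0.4126
  (41 − 30.5536)²/30.5536 = 3.5717
  (24 − 21.1920)²/21.1920 = 0.3721
  (14 − 13.6384)²/13.6384 = 0.0096
  (9 − 12.1696)²/12.1696 = 0.8255
  (38 − 26.6027)²/26.6027 = 4.8829
  (13 − 17.1205)²/17.1205 = 0.9917
  (8 − 15.2768)²/15.2768 = 3.4662
χ² = 3.7927 + 0.4126 + 3.5717 + 0.3721 + 0.0096 + 0.8255 + 4.8829 + 0.9917 + 3.4662 = 18.325

18.325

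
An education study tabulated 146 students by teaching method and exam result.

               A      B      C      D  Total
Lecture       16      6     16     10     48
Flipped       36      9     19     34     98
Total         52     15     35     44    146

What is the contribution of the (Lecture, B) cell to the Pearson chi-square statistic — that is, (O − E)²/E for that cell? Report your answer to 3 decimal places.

0.232

Row total (Lecture) = 48; column total (B) = 15; N = 146.
Expected count E = 48 × 15 / 146 = 4.93151.
Contribution = (O − E)²/E = (6 − 4.93151)² / 4.93151 = 0.232.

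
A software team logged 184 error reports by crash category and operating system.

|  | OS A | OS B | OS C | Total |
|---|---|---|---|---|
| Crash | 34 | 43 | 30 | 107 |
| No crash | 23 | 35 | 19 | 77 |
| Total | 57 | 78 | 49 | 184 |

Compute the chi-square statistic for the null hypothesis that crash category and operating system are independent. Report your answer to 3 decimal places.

Grand total N = 184.
Expected counts (row total × column total / N):
  Crash, OS A: 107×57/184 = 33.1467
  Crash, OS B: 107×78/184 = 45.3587
  Crash, OS C: 107×49/184 = 28.4946
  No crash, OS A: 77×57/184 = 23.8533
  No crash, OS B: 77×78/184 = 32.6413
  No crash, OS C: 77×49/184 = 20.5054
Contributions (O − E)²/E:
  (34 − 33.1467)²/33.1467 = 0.0220
  (43 − 45.3587)²/45.3587 = 0.1227
  (30 − 28.4946)²/28.4946 = 0.0795
  (23 − 23.8533)²/23.8533 = 0.0305
  (35 − 32.6413)²/32.6413 = 0.1704
  (19 − 20.5054)²/20.5054 = 0.1105
χ² = 0.0220 + 0.1227 + 0.0795 + 0.0305 + 0.1704 + 0.1105 = 0.536

0.536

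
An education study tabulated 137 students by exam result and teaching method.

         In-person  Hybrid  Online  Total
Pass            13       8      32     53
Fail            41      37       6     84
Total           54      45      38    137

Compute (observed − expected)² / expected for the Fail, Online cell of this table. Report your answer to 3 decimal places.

12.844

Row total (Fail) = 84; column total (Online) = 38; N = 137.
Expected count E = 84 × 38 / 137 = 23.2993.
Contribution = (O − E)²/E = (6 − 23.2993)² / 23.2993 = 12.844.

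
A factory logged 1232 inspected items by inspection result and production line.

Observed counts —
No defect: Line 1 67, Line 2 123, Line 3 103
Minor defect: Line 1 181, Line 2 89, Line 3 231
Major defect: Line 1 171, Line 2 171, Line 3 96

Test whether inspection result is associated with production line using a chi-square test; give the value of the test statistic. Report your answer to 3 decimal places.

102.504

Row totals: 293, 501, 438. Column totals: 419, 383, 430. Grand total N = 1232.
Expected counts (row total × column total / N):
  No defect, Line 1: 293×419/1232 = 99.6485
  No defect, Line 2: 293×383/1232 = 91.0869
  No defect, Line 3: 293×430/1232 = 102.2646
  Minor defect, Line 1: 501×419/1232 = 170.3888
  Minor defect, Line 2: 501×383/1232 = 155.7492
  Minor defect, Line 3: 501×430/1232 = 174.8620
  Major defect, Line 1: 438×419/1232 = 148.9627
  Major defect, Line 2: 438×383/1232 = 136.1640
  Major defect, Line 3: 438×430/1232 = 152.8734
Contributions (O − E)²/E:
  (67 − 99.6485)²/99.6485 = 10.6968
  (123 − 91.0869)²/91.0869 = 11.1810
  (103 − 102.2646)²/102.2646 = 0.0053
  (181 − 170.3888)²/170.3888 = 0.6608
  (89 − 155.7492)²/155.7492 = 28.6066
  (231 − 174.8620)²/174.8620 = 18.0226
  (171 − 148.9627)²/148.9627 = 3.2602
  (171 − 136.1640)²/136.1640 = 8.9124
  (96 − 152.8734)²/152.8734 = 21.1586
χ² = 10.6968 + 11.1810 + 0.0053 + 0.6608 + 28.6066 + 18.0226 + 3.2602 + 8.9124 + 21.1586 = 102.504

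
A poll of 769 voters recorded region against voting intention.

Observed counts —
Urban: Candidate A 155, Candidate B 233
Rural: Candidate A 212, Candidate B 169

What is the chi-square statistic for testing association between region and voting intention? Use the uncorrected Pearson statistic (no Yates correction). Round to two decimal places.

18.98

Row totals: 388, 381. Column totals: 367, 402. Grand total N = 769.
Expected counts (row total × column total / N):
  Urban, Candidate A: 388×367/769 = 185.170
  Urban, Candidate B: 388×402/769 = 202.830
  Rural, Candidate A: 381×367/769 = 181.830
  Rural, Candidate B: 381×402/769 = 199.170
Contributions (O − E)²/E:
  (155 − 185.170)²/185.170 = 4.9156
  (233 − 202.830)²/202.830 = 4.4876
  (212 − 181.830)²/181.830 = 5.0059
  (169 − 199.170)²/199.170 = 4.5701
χ² = 4.9156 + 4.4876 + 5.0059 + 4.5701 = 18.98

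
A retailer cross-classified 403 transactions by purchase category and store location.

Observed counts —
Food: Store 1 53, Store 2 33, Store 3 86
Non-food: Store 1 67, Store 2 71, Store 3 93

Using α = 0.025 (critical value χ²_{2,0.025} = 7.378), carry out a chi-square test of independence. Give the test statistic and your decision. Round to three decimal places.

7.311; fail to reject H₀

Row totals: 172, 231. Column totals: 120, 104, 179. Grand total N = 403.
Expected counts (row total × column total / N):
  Food, Store 1: 172×120/403 = 51.2159
  Food, Store 2: 172×104/403 = 44.3871
  Food, Store 3: 172×179/403 = 76.3970
  Non-food, Store 1: 231×120/403 = 68.7841
  Non-food, Store 2: 231×104/403 = 59.6129
  Non-food, Store 3: 231×179/403 = 102.6030
Contributions (O − E)²/E:
  (53 − 51.2159)²/51.2159 = 0.0621
  (33 − 44.3871)²/44.3871 = 2.9213
  (86 − 76.3970)²/76.3970 = 1.2071
  (67 − 68.7841)²/68.7841 = 0.0463
  (71 − 59.6129)²/59.6129 = 2.1751
  (93 − 102.6030)²/102.6030 = 0.8988
χ² = 0.0621 + 2.9213 + 1.2071 + 0.0463 + 2.1751 + 0.8988 = 7.311
df = (2−1)(3−1) = 2. Since 7.311 < 7.378, fail to reject the null hypothesis of independence at α = 0.025.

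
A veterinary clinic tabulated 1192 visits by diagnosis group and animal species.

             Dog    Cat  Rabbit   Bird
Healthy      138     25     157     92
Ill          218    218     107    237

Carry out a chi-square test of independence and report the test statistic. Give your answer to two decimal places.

Row totals: 412, 780. Column totals: 356, 243, 264, 329. Grand total N = 1192.
Expected counts (row total × column total / N):
  Healthy, Dog: 412×356/1192 = 123.0470
  Healthy, Cat: 412×243/1192 = 83.9899
  Healthy, Rabbit: 412×264/1192 = 91.2483
  Healthy, Bird: 412×329/1192 = 113.7148
  Ill, Dog: 780×356/1192 = 232.9530
  Ill, Cat: 780×243/1192 = 159.0101
  Ill, Rabbit: 780×264/1192 = 172.7517
  Ill, Bird: 780×329/1192 = 215.2852
Contributions (O − E)²/E:
  (138 − 123.0470)²/123.0470 = 1.8171
  (25 − 83.9899)²/83.9899 = 41.4313
  (157 − 91.2483)²/91.2483 = 47.3794
  (92 − 113.7148)²/113.7148 = 4.1466
  (218 − 232.9530)²/232.9530 = 0.9598
  (218 − 159.0101)²/159.0101 = 21.8842
  (107 − 172.7517)²/172.7517 = 25.0260
  (237 − 215.2852)²/215.2852 = 2.1903
χ² = 1.8171 + 41.4313 + 47.3794 + 4.1466 + 0.9598 + 21.8842 + 25.0260 + 2.1903 = 144.83

144.83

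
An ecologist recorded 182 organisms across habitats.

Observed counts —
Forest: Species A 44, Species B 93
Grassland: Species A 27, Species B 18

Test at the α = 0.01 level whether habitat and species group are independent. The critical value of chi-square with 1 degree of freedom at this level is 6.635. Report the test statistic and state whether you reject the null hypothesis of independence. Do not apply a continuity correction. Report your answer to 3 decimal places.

11.069; reject H₀

Row totals: 137, 45. Column totals: 71, 111. Grand total N = 182.
Expected counts (row total × column total / N):
  Forest, Species A: 137×71/182 = 53.4451
  Forest, Species B: 137×111/182 = 83.5549
  Grassland, Species A: 45×71/182 = 17.5549
  Grassland, Species B: 45×111/182 = 27.4451
Contributions (O − E)²/E:
  (44 − 53.4451)²/53.4451 = 1.6692
  (93 − 83.5549)²/83.5549 = 1.0677
  (27 − 17.5549)²/17.5549 = 5.0818
  (18 − 27.4451)²/27.4451 = 3.2505
χ² = 1.6692 + 1.0677 + 5.0818 + 3.2505 = 11.069
df = (2−1)(2−1) = 1. Since 11.069 > 6.635, reject the null hypothesis of independence at α = 0.01.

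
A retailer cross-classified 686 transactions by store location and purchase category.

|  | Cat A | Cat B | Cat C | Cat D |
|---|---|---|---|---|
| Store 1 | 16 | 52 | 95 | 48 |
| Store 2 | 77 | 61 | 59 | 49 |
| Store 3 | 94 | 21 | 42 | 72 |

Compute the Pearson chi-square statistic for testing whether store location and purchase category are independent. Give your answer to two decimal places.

103.34

Row totals: 211, 246, 229. Column totals: 187, 134, 196, 169. Grand total N = 686.
Expected counts (row total × column total / N):
  Store 1, Cat A: 211×187/686 = 57.517
  Store 1, Cat B: 211×134/686 = 41.216
  Store 1, Cat C: 211×196/686 = 60.286
  Store 1, Cat D: 211×169/686 = 51.981
  Store 2, Cat A: 246×187/686 = 67.058
  Store 2, Cat B: 246×134/686 = 48.052
  Store 2, Cat C: 246×196/686 = 70.286
  Store 2, Cat D: 246×169/686 = 60.603
  Store 3, Cat A: 229×187/686 = 62.424
  Store 3, Cat B: 229×134/686 = 44.732
  Store 3, Cat C: 229×196/686 = 65.429
  Store 3, Cat D: 229×169/686 = 56.415
Contributions (O − E)²/E:
  (16 − 57.517)²/57.517 = 29.9679
  (52 − 41.216)²/41.216 = 2.8216
  (95 − 60.286)²/60.286 = 19.9891
  (48 − 51.981)²/51.981 = 0.3049
  (77 − 67.058)²/67.058 = 1.4740
  (61 − 48.052)²/48.052 = 3.4889
  (59 − 70.286)²/70.286 = 1.8122
  (49 − 60.603)²/60.603 = 2.2215
  (94 − 62.424)²/62.424 = 15.9721
  (21 − 44.732)²/44.732 = 12.5907
  (42 − 65.429)²/65.429 = 8.3895
  (72 − 56.415)²/56.415 = 4.3055
χ² = 29.9679 + 2.8216 + 19.9891 + 0.3049 + 1.4740 + 3.4889 + 1.8122 + 2.2215 + 15.9721 + 12.5907 + 8.3895 + 4.3055 = 103.34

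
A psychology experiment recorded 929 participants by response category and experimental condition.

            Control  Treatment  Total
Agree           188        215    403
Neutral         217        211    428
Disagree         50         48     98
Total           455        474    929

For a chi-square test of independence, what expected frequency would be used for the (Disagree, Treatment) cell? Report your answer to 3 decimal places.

50.002

Row total (Disagree) = 98; column total (Treatment) = 474; grand total N = 929.
Expected count = (row total × column total) / N = 98 × 474 / 929 = 50.002.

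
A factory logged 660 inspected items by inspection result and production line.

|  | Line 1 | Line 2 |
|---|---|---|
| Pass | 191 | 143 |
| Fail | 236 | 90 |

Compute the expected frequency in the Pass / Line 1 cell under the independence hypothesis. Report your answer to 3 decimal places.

Row total (Pass) = 334; column total (Line 1) = 427; grand total N = 660.
Expected count = (row total × column total) / N = 334 × 427 / 660 = 216.088.

216.088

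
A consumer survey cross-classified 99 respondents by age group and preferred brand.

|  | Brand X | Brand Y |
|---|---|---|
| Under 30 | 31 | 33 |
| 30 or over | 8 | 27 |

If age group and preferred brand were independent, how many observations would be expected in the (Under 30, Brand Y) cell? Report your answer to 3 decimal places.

38.788

Row total (Under 30) = 64; column total (Brand Y) = 60; grand total N = 99.
Expected count = (row total × column total) / N = 64 × 60 / 99 = 38.788.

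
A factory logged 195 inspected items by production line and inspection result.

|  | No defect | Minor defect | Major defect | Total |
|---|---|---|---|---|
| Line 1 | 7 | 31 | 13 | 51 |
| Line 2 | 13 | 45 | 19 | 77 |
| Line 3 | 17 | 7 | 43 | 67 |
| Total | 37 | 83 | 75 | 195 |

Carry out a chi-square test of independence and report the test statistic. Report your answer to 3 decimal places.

Grand total N = 195.
Expected counts (row total × column total / N):
  Line 1, No defect: 51×37/195 = 9.67692
  Line 1, Minor defect: 51×83/195 = 21.70769
  Line 1, Major defect: 51×75/195 = 19.61538
  Line 2, No defect: 77×37/195 = 14.61026
  Line 2, Minor defect: 77×83/195 = 32.77436
  Line 2, Major defect: 77×75/195 = 29.61538
  Line 3, No defect: 67×37/195 = 12.71282
  Line 3, Minor defect: 67×83/195 = 28.51795
  Line 3, Major defect: 67×75/195 = 25.76923
Contributions (O − E)²/E:
  (7 − 9.67692)²/9.67692 = 0.7405
  (31 − 21.70769)²/21.70769 = 3.9777
  (13 − 19.61538)²/19.61538 = 2.2311
  (13 − 14.61026)²/14.61026 = 0.1775
  (45 − 32.77436)²/32.77436 = 4.5605
  (19 − 29.61538)²/29.61538 = 3.8050
  (17 − 12.71282)²/12.71282 = 1.4458
  (7 − 28.51795)²/28.51795 = 16.2362
  (43 − 25.76923)²/25.76923 = 11.5215
χ² = 0.7405 + 3.9777 + 2.2311 + 0.1775 + 4.5605 + 3.8050 + 1.4458 + 16.2362 + 11.5215 = 44.696

44.696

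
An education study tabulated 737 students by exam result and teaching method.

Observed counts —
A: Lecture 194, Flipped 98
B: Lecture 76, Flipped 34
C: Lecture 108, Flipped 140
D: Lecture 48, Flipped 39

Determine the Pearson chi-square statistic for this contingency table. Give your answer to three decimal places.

35.580

Row totals: 292, 110, 248, 87. Column totals: 426, 311. Grand total N = 737.
Expected counts (row total × column total / N):
  A, Lecture: 292×426/737 = 168.7815
  A, Flipped: 292×311/737 = 123.2185
  B, Lecture: 110×426/737 = 63.5821
  B, Flipped: 110×311/737 = 46.4179
  C, Lecture: 248×426/737 = 143.3487
  C, Flipped: 248×311/737 = 104.6513
  D, Lecture: 87×426/737 = 50.2877
  D, Flipped: 87×311/737 = 36.7123
Contributions (O − E)²/E:
  (194 − 168.7815)²/168.7815 = 3.7680
  (98 − 123.2185)²/123.2185 = 5.1613
  (76 − 63.5821)²/63.5821 = 2.4253
  (34 − 46.4179)²/46.4179 = 3.3221
  (108 − 143.3487)²/143.3487 = 8.7167
  (140 − 104.6513)²/104.6513 = 11.9399
  (48 − 50.2877)²/50.2877 = 0.1041
  (39 − 36.7123)²/36.7123 = 0.1426
χ² = 3.7680 + 5.1613 + 2.4253 + 3.3221 + 8.7167 + 11.9399 + 0.1041 + 0.1426 = 35.580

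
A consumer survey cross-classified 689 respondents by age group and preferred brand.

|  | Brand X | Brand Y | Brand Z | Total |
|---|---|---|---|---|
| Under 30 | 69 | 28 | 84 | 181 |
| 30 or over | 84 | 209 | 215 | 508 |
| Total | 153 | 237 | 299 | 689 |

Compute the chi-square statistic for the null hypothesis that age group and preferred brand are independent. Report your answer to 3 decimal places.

54.085

Grand total N = 689.
Expected counts (row total × column total / N):
  Under 30, Brand X: 181×153/689 = 40.1930
  Under 30, Brand Y: 181×237/689 = 62.2598
  Under 30, Brand Z: 181×299/689 = 78.5472
  30 or over, Brand X: 508×153/689 = 112.8070
  30 or over, Brand Y: 508×237/689 = 174.7402
  30 or over, Brand Z: 508×299/689 = 220.4528
Contributions (O − E)²/E:
  (69 − 40.1930)²/40.1930 = 20.6465
  (28 − 62.2598)²/62.2598 = 18.8522
  (84 − 78.5472)²/78.5472 = 0.3785
  (84 − 112.8070)²/112.8070 = 7.3563
  (209 − 174.7402)²/174.7402 = 6.7170
  (215 − 220.4528)²/220.4528 = 0.1349
χ² = 20.6465 + 18.8522 + 0.3785 + 7.3563 + 6.7170 + 0.1349 = 54.085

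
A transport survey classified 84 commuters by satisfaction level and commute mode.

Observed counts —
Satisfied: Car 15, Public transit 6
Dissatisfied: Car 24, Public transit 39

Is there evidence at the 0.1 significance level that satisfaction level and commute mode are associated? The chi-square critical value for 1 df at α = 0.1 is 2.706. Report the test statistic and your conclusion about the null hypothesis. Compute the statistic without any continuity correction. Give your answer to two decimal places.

7.04; reject H₀

Row totals: 21, 63. Column totals: 39, 45. Grand total N = 84.
Expected counts (row total × column total / N):
  Satisfied, Car: 21×39/84 = 9.750
  Satisfied, Public transit: 21×45/84 = 11.250
  Dissatisfied, Car: 63×39/84 = 29.250
  Dissatisfied, Public transit: 63×45/84 = 33.750
Contributions (O − E)²/E:
  (15 − 9.750)²/9.750 = 2.8269
  (6 − 11.250)²/11.250 = 2.4500
  (24 − 29.250)²/29.250 = 0.9423
  (39 − 33.750)²/33.750 = 0.8167
χ² = 2.8269 + 2.4500 + 0.9423 + 0.8167 = 7.04
df = (2−1)(2−1) = 1. Since 7.04 > 2.706, reject the null hypothesis of independence at α = 0.1.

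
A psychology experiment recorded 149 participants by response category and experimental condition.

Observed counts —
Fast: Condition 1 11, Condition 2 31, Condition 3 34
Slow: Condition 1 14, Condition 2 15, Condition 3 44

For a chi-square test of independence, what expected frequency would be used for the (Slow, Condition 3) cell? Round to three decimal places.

38.215

Row total (Slow) = 73; column total (Condition 3) = 78; grand total N = 149.
Expected count = (row total × column total) / N = 73 × 78 / 149 = 38.215.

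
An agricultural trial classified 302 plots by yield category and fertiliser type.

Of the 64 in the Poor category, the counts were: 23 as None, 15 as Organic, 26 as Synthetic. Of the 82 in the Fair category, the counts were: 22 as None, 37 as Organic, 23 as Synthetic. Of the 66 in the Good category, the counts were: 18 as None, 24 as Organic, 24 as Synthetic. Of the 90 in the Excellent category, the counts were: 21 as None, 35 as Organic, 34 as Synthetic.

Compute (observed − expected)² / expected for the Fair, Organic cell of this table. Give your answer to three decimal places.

Row total (Fair) = 82; column total (Organic) = 111; N = 302.
Expected count E = 82 × 111 / 302 = 30.13907.
Contribution = (O − E)²/E = (37 − 30.13907)² / 30.13907 = 1.562.

1.562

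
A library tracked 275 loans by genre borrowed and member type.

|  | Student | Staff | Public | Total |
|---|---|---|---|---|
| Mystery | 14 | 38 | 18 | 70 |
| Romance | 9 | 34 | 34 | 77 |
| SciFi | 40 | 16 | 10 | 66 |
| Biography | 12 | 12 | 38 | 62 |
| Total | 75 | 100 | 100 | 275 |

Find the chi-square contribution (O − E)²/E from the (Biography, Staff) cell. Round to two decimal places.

Row total (Biography) = 62; column total (Staff) = 100; N = 275.
Expected count E = 62 × 100 / 275 = 22.545.
Contribution = (O − E)²/E = (12 − 22.545)² / 22.545 = 4.93.

4.93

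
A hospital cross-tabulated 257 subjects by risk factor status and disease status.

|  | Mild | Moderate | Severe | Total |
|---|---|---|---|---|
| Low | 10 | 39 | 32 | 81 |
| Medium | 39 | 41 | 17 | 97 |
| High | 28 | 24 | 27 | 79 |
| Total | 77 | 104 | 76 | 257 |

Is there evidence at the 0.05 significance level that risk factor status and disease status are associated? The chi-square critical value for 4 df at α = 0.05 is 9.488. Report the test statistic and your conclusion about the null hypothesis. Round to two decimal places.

Grand total N = 257.
Expected counts (row total × column total / N):
  Low, Mild: 81×77/257 = 24.268
  Low, Moderate: 81×104/257 = 32.778
  Low, Severe: 81×76/257 = 23.953
  Medium, Mild: 97×77/257 = 29.062
  Medium, Moderate: 97×104/257 = 39.253
  Medium, Severe: 97×76/257 = 28.685
  High, Mild: 79×77/257 = 23.669
  High, Moderate: 79×104/257 = 31.969
  High, Severe: 79×76/257 = 23.362
Contributions (O − E)²/E:
  (10 − 24.268)²/24.268 = 8.3887
  (39 − 32.778)²/32.778 = 1.1811
  (32 − 23.953)²/23.953 = 2.7034
  (39 − 29.062)²/29.062 = 3.3984
  (41 − 39.253)²/39.253 = 0.0778
  (17 − 28.685)²/28.685 = 4.7600
  (28 − 23.669)²/23.669 = 0.7925
  (24 − 31.969)²/31.969 = 1.9865
  (27 − 23.362)²/23.362 = 0.5665
χ² = 8.3887 + 1.1811 + 2.7034 + 3.3984 + 0.0778 + 4.7600 + 0.7925 + 1.9865 + 0.5665 = 23.85
df = (3−1)(3−1) = 4. Since 23.85 > 9.488, reject the null hypothesis of independence at α = 0.05.

23.85; reject H₀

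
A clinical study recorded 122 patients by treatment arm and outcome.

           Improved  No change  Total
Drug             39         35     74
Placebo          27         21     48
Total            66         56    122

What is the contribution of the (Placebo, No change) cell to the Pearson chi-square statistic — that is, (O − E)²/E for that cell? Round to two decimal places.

Row total (Placebo) = 48; column total (No change) = 56; N = 122.
Expected count E = 48 × 56 / 122 = 22.033.
Contribution = (O − E)²/E = (21 − 22.033)² / 22.033 = 0.05.

0.05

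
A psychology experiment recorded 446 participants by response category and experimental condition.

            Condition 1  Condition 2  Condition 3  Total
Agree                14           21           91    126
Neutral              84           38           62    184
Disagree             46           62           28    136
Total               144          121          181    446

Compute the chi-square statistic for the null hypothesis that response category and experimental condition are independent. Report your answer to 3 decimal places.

99.417

Grand total N = 446.
Expected counts (row total × column total / N):
  Agree, Condition 1: 126×144/446 = 40.6816
  Agree, Condition 2: 126×121/446 = 34.1839
  Agree, Condition 3: 126×181/446 = 51.1345
  Neutral, Condition 1: 184×144/446 = 59.4081
  Neutral, Condition 2: 184×121/446 = 49.9193
  Neutral, Condition 3: 184×181/446 = 74.6726
  Disagree, Condition 1: 136×144/446 = 43.9103
  Disagree, Condition 2: 136×121/446 = 36.8969
  Disagree, Condition 3: 136×181/446 = 55.1928
Contributions (O − E)²/E:
  (14 − 40.6816)²/40.6816 = 17.4995
  (21 − 34.1839)²/34.1839 = 5.0847
  (91 − 51.1345)²/51.1345 = 31.0800
  (84 − 59.4081)²/59.4081 = 10.1798
  (38 − 49.9193)²/49.9193 = 2.8460
  (62 − 74.6726)²/74.6726 = 2.1507
  (46 − 43.9103)²/43.9103 = 0.0994
  (62 − 36.8969)²/36.8969 = 17.0791
  (28 − 55.1928)²/55.1928 = 13.3976
χ² = 17.4995 + 5.0847 + 31.0800 + 10.1798 + 2.8460 + 2.1507 + 0.0994 + 17.0791 + 13.3976 = 99.417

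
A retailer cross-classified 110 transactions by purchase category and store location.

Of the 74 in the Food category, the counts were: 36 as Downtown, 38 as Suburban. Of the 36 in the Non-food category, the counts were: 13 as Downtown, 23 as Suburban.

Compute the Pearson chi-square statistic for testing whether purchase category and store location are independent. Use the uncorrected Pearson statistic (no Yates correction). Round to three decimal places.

1.541

Row totals: 74, 36. Column totals: 49, 61. Grand total N = 110.
Expected counts (row total × column total / N):
  Food, Downtown: 74×49/110 = 32.9636
  Food, Suburban: 74×61/110 = 41.0364
  Non-food, Downtown: 36×49/110 = 16.0364
  Non-food, Suburban: 36×61/110 = 19.9636
Contributions (O − E)²/E:
  (36 − 32.9636)²/32.9636 = 0.2797
  (38 − 41.0364)²/41.0364 = 0.2247
  (13 − 16.0364)²/16.0364 = 0.5749
  (23 − 19.9636)²/19.9636 = 0.4618
χ² = 0.2797 + 0.2247 + 0.5749 + 0.4618 = 1.541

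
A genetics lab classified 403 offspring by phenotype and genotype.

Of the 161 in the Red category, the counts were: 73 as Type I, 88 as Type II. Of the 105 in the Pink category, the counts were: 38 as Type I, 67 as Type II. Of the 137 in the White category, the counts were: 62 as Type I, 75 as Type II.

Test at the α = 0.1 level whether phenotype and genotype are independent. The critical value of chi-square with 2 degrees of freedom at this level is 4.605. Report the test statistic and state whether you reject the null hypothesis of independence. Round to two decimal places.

2.63; fail to reject H₀

Row totals: 161, 105, 137. Column totals: 173, 230. Grand total N = 403.
Expected counts (row total × column total / N):
  Red, Type I: 161×173/403 = 69.114
  Red, Type II: 161×230/403 = 91.886
  Pink, Type I: 105×173/403 = 45.074
  Pink, Type II: 105×230/403 = 59.926
  White, Type I: 137×173/403 = 58.811
  White, Type II: 137×230/403 = 78.189
Contributions (O − E)²/E:
  (73 − 69.114)²/69.114 = 0.2185
  (88 − 91.886)²/91.886 = 0.1643
  (38 − 45.074)²/45.074 = 1.1102
  (67 − 59.926)²/59.926 = 0.8351
  (62 − 58.811)²/58.811 = 0.1729
  (75 − 78.189)²/78.189 = 0.1301
χ² = 0.2185 + 0.1643 + 1.1102 + 0.8351 + 0.1729 + 0.1301 = 2.63
df = (3−1)(2−1) = 2. Since 2.63 < 4.605, fail to reject the null hypothesis of independence at α = 0.1.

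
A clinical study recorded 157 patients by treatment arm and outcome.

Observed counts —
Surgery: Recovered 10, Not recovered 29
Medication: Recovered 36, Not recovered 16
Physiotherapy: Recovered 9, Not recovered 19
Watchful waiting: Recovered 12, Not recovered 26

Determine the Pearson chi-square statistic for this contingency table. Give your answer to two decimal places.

22.80

Row totals: 39, 52, 28, 38. Column totals: 67, 90. Grand total N = 157.
Expected counts (row total × column total / N):
  Surgery, Recovered: 39×67/157 = 16.643
  Surgery, Not recovered: 39×90/157 = 22.357
  Medication, Recovered: 52×67/157 = 22.191
  Medication, Not recovered: 52×90/157 = 29.809
  Physiotherapy, Recovered: 28×67/157 = 11.949
  Physiotherapy, Not recovered: 28×90/157 = 16.051
  Watchful waiting, Recovered: 38×67/157 = 16.217
  Watchful waiting, Not recovered: 38×90/157 = 21.783
Contributions (O − E)²/E:
  (10 − 16.643)²/16.643 = 2.6515
  (29 − 22.357)²/22.357 = 1.9739
  (36 − 22.191)²/22.191 = 8.5931
  (16 − 29.809)²/29.809 = 6.3970
  (9 − 11.949)²/11.949 = 0.7278
  (19 − 16.051)²/16.051 = 0.5418
  (12 − 16.217)²/16.217 = 1.0966
  (26 − 21.783)²/21.783 = 0.8164
χ² = 2.6515 + 1.9739 + 8.5931 + 6.3970 + 0.7278 + 0.5418 + 1.0966 + 0.8164 = 22.80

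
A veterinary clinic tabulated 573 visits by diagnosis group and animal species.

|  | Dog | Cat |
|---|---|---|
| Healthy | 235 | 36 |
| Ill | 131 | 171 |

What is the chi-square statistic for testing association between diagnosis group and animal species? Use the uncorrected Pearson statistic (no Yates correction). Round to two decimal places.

Row totals: 271, 302. Column totals: 366, 207. Grand total N = 573.
Expected counts (row total × column total / N):
  Healthy, Dog: 271×366/573 = 173.099
  Healthy, Cat: 271×207/573 = 97.901
  Ill, Dog: 302×366/573 = 192.901
  Ill, Cat: 302×207/573 = 109.099
Contributions (O − E)²/E:
  (235 − 173.099)²/173.099 = 22.1361
  (36 − 97.901)²/97.901 = 39.1389
  (131 − 192.901)²/192.901 = 19.8637
  (171 − 109.099)²/109.099 = 35.1216
χ² = 22.1361 + 39.1389 + 19.8637 + 35.1216 = 116.26

116.26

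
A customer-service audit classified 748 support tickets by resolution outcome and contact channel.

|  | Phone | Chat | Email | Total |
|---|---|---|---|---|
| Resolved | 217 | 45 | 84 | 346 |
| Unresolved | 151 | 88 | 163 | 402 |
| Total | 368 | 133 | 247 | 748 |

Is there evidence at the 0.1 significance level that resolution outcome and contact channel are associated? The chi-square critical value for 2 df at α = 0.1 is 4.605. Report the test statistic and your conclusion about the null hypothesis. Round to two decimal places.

Grand total N = 748.
Expected counts (row total × column total / N):
  Resolved, Phone: 346×368/748 = 170.225
  Resolved, Chat: 346×133/748 = 61.521
  Resolved, Email: 346×247/748 = 114.254
  Unresolved, Phone: 402×368/748 = 197.775
  Unresolved, Chat: 402×133/748 = 71.479
  Unresolved, Email: 402×247/748 = 132.746
Contributions (O − E)²/E:
  (217 − 170.225)²/170.225 = 12.8530
  (45 − 61.521)²/61.521 = 4.4366
  (84 − 114.254)²/114.254 = 8.0111
  (151 − 197.775)²/197.775 = 11.0626
  (88 − 71.479)²/71.479 = 3.8185
  (163 − 132.746)²/132.746 = 6.8952
χ² = 12.8530 + 4.4366 + 8.0111 + 11.0626 + 3.8185 + 6.8952 = 47.08
df = (2−1)(3−1) = 2. Since 47.08 > 4.605, reject the null hypothesis of independence at α = 0.1.

47.08; reject H₀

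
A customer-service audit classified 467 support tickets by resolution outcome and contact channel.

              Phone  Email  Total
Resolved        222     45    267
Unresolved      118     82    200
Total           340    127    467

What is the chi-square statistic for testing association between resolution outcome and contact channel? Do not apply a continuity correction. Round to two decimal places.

Grand total N = 467.
Expected counts (row total × column total / N):
  Resolved, Phone: 267×340/467 = 194.390
  Resolved, Email: 267×127/467 = 72.610
  Unresolved, Phone: 200×340/467 = 145.610
  Unresolved, Email: 200×127/467 = 54.390
Contributions (O − E)²/E:
  (222 − 194.390)²/194.390 = 3.9216
  (45 − 72.610)²/72.610 = 10.4987
  (118 − 145.610)²/145.610 = 5.2353
  (82 − 54.390)²/54.390 = 14.0157
χ² = 3.9216 + 10.4987 + 5.2353 + 14.0157 = 33.67

33.67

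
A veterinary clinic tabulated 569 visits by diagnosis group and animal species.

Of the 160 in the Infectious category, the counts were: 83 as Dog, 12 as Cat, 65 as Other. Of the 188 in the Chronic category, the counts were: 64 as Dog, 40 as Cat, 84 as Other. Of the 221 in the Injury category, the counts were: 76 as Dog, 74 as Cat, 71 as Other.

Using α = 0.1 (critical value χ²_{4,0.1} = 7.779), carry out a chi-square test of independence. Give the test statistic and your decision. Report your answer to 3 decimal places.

Row totals: 160, 188, 221. Column totals: 223, 126, 220. Grand total N = 569.
Expected counts (row total × column total / N):
  Infectious, Dog: 160×223/569 = 62.7065
  Infectious, Cat: 160×126/569 = 35.4306
  Infectious, Other: 160×220/569 = 61.8629
  Chronic, Dog: 188×223/569 = 73.6801
  Chronic, Cat: 188×126/569 = 41.6309
  Chronic, Other: 188×220/569 = 72.6889
  Injury, Dog: 221×223/569 = 86.6134
  Injury, Cat: 221×126/569 = 48.9385
  Injury, Other: 221×220/569 = 85.4482
Contributions (O − E)²/E:
  (83 − 62.7065)²/62.7065 = 6.5675
  (12 − 35.4306)²/35.4306 = 15.4949
  (65 − 61.8629)²/61.8629 = 0.1591
  (64 − 73.6801)²/73.6801 = 1.2718
  (40 − 41.6309)²/41.6309 = 0.0639
  (84 − 72.6889)²/72.6889 = 1.7601
  (76 − 86.6134)²/86.6134 = 1.3005
  (74 − 48.9385)²/48.9385 = 12.8340
  (71 − 85.4482)²/85.4482 = 2.4430
χ² = 6.5675 + 15.4949 + 0.1591 + 1.2718 + 0.0639 + 1.7601 + 1.3005 + 12.8340 + 2.4430 = 41.895
df = (3−1)(3−1) = 4. Since 41.895 > 7.779, reject the null hypothesis of independence at α = 0.1.

41.895; reject H₀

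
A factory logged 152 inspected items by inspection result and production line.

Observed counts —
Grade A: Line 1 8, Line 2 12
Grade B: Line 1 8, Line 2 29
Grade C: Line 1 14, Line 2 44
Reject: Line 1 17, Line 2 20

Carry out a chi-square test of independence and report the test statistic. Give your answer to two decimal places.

Row totals: 20, 37, 58, 37. Column totals: 47, 105. Grand total N = 152.
Expected counts (row total × column total / N):
  Grade A, Line 1: 20×47/152 = 6.184
  Grade A, Line 2: 20×105/152 = 13.816
  Grade B, Line 1: 37×47/152 = 11.441
  Grade B, Line 2: 37×105/152 = 25.559
  Grade C, Line 1: 58×47/152 = 17.934
  Grade C, Line 2: 58×105/152 = 40.066
  Reject, Line 1: 37×47/152 = 11.441
  Reject, Line 2: 37×105/152 = 25.559
Contributions (O − E)²/E:
  (8 − 6.184)²/6.184 = 0.5333
  (12 − 13.816)²/13.816 = 0.2387
  (8 − 11.441)²/11.441 = 1.0349
  (29 − 25.559)²/25.559 = 0.4633
  (14 − 17.934)²/17.934 = 0.8630
  (44 − 40.066)²/40.066 = 0.3863
  (17 − 11.441)²/11.441 = 2.7010
  (20 − 25.559)²/25.559 = 1.2091
χ² = 0.5333 + 0.2387 + 1.0349 + 0.4633 + 0.8630 + 0.3863 + 2.7010 + 1.2091 = 7.43

7.43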